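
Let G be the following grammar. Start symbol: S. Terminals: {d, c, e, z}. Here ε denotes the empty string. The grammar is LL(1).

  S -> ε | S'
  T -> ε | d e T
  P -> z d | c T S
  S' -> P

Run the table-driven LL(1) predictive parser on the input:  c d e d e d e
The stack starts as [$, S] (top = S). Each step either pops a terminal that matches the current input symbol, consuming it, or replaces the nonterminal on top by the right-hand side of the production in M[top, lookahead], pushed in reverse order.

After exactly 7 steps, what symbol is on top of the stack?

step 1: stack=$ S  input=c d e d e d e $  — expand S -> S'
step 2: stack=$ S'  input=c d e d e d e $  — expand S' -> P
step 3: stack=$ P  input=c d e d e d e $  — expand P -> c T S
step 4: stack=$ S T c  input=c d e d e d e $  — match c
step 5: stack=$ S T  input=d e d e d e $  — expand T -> d e T
step 6: stack=$ S T e d  input=d e d e d e $  — match d
step 7: stack=$ S T e  input=e d e d e $  — match e
Stack after step 7: $ S T (top = T).

T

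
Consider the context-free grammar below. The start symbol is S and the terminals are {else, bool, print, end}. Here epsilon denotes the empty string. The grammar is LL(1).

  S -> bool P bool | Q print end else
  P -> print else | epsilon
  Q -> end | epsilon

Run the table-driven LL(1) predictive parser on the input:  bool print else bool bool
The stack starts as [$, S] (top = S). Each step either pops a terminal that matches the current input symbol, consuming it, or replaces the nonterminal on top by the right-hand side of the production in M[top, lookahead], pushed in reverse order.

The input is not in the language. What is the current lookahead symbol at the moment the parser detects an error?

bool

step 1: stack=$ S  input=bool print else bool bool $  — expand S -> bool P bool
step 2: stack=$ bool P bool  input=bool print else bool bool $  — match bool
step 3: stack=$ bool P  input=print else bool bool $  — expand P -> print else
step 4: stack=$ bool else print  input=print else bool bool $  — match print
step 5: stack=$ bool else  input=else bool bool $  — match else
step 6: stack=$ bool  input=bool bool $  — match bool
step 7: stack=$  input=bool $  — error: stack empty but input remains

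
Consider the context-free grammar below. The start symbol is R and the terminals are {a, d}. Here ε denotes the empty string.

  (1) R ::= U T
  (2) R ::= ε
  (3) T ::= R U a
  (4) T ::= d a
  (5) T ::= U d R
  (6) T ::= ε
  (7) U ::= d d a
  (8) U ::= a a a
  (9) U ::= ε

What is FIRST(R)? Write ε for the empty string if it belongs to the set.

{ε, a, d}

FIRST(U) = {ε, a, d}
FIRST(R) = {ε, a, d}  (via U T)
FIRST(T) = {ε, a, d}  (via R U a, U d R)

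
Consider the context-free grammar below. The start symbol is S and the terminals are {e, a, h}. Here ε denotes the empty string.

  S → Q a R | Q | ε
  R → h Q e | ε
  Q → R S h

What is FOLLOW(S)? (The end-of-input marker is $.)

{$, h}

FIRST(R): from R→h Q e we get {h}; from R→ε we get {ε}. So FIRST(R) = {ε, h}.
FIRST(S): from S→Q a R we get {h}; from S→Q we get {h}; from S→ε we get {ε}. So FIRST(S) = {ε, h}.
FIRST(Q): from Q→R S h we get {h}. So FIRST(Q) = {h}.
FOLLOW(S) includes $ since S is the start symbol.
FOLLOW(S): in Q→R S h, S is followed by h with FIRST {h}. Thus FOLLOW(S) = {$, h}.
FOLLOW(R): in S→Q a R, the suffix after R is empty, so FOLLOW(R) ⊇ FOLLOW(S) = {$, h}; in Q→R S h, R is followed by S h with FIRST {h}. Thus FOLLOW(R) = {$, h}.
FOLLOW(Q): in S→Q a R, Q is followed by a R with FIRST {a}; in S→Q, the suffix after Q is empty, so FOLLOW(Q) ⊇ FOLLOW(S) = {$, h}; in R→h Q e, Q is followed by e with FIRST {e}. Thus FOLLOW(Q) = {$, a, e, h}.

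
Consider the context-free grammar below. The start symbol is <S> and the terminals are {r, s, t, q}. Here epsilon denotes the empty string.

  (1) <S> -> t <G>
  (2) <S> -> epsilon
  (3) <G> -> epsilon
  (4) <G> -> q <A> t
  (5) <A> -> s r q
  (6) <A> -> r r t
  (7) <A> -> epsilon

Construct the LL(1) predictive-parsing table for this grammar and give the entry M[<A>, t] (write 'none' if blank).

FIRST(<S>): from <S>->t <G> we get {t}; from <S>->epsilon we get {epsilon}. So FIRST(<S>) = {epsilon, t}.
FIRST(<G>): from <G>->epsilon we get {epsilon}; from <G>->q <A> t we get {q}. So FIRST(<G>) = {epsilon, q}.
FIRST(<A>): from <A>->s r q we get {s}; from <A>->r r t we get {r}; from <A>->epsilon we get {epsilon}. So FIRST(<A>) = {epsilon, r, s}.
FOLLOW(<S>) includes $ since <S> is the start symbol.
FOLLOW(<A>): in <G>->q <A> t, <A> is followed by t with FIRST {t}. Thus FOLLOW(<A>) = {t}.
For <A> -> s r q: FIRST(s r q) = {s}, so it goes in M[<A>, t] for t ∈ {s}.
For <A> -> r r t: FIRST(r r t) = {r}, so it goes in M[<A>, t] for t ∈ {r}.
For <A> -> epsilon: FIRST(epsilon) = {epsilon}, so it goes in M[<A>, t] for t ∈ {}; since epsilon ∈ FIRST, also for every t ∈ FOLLOW(<A>) = {t}.

<A> -> epsilon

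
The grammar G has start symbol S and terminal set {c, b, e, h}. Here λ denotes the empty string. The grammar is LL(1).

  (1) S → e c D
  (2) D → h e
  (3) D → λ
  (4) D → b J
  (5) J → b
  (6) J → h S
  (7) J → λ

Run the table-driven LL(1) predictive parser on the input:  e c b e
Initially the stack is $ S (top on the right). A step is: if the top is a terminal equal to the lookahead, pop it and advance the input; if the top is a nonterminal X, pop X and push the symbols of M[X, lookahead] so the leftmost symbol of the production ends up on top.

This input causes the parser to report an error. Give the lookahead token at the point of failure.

e

     Stack    Input      Action
  1  $ S      e c b e $  expand S → e c D
  2  $ D c e  e c b e $  match e
  3  $ D c    c b e $    match c
  4  $ D      b e $      expand D → b J
  5  $ J b    b e $      match b
  6  $ J      e $        error: M[J, e] is empty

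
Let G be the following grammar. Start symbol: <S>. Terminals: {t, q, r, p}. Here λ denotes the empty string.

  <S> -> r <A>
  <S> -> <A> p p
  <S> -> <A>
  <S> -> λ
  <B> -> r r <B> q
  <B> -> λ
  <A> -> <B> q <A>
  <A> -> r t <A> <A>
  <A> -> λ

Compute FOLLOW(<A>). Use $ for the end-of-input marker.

FIRST(<B>) = {λ, r}
FIRST(<A>) = {λ, q, r}  (via <B> q <A>)
FIRST(<S>) = {λ, p, q, r}  (via <A> p p, <A>)
FOLLOW(<S>) includes $ since <S> is the start symbol.
FOLLOW(<S>): <S> appears on no right-hand side. Thus FOLLOW(<S>) = {$}.
FOLLOW(<B>): in <B>->r r <B> q, <B> is followed by q with FIRST {q}; in <A>-><B> q <A>, <B> is followed by q <A> with FIRST {q}. Thus FOLLOW(<B>) = {q}.
FOLLOW(<A>): in <S>->r <A>, the suffix after <A> is empty, so FOLLOW(<A>) ⊇ FOLLOW(<S>) = {$}; in <S>-><A> p p, <A> is followed by p p with FIRST {p}; in <S>-><A>, the suffix after <A> is empty, so FOLLOW(<A>) ⊇ FOLLOW(<S>) = {$}; in <A>-><B> q <A>, the suffix after <A> is empty (adds nothing new); in <A>->r t <A> <A> (occurrence 1), <A> is followed by <A> with FIRST {λ, q, r}; in <A>->r t <A> <A> (occurrence 1), the suffix after <A> is nullable (adds nothing new); in <A>->r t <A> <A> (occurrence 2), the suffix after <A> is empty (adds nothing new). Thus FOLLOW(<A>) = {$, p, q, r}.

{$, p, q, r}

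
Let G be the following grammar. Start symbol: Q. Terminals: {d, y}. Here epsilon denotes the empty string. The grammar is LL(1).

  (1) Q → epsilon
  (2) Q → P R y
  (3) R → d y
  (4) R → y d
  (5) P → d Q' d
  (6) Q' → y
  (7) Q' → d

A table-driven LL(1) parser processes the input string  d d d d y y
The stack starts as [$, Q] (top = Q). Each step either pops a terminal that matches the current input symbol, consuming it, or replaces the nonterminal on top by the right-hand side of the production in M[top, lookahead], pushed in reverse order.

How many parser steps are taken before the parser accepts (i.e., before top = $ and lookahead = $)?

10

      Stack         Input          Action
   1  $ Q           d d d d y y $  expand Q → P R y
   2  $ y R P       d d d d y y $  expand P → d Q' d
   3  $ y R d Q' d  d d d d y y $  match d
   4  $ y R d Q'    d d d y y $    expand Q' → d
   5  $ y R d d     d d d y y $    match d
   6  $ y R d       d d y y $      match d
   7  $ y R         d y y $        expand R → d y
   8  $ y y d       d y y $        match d
   9  $ y y         y y $          match y
  10  $ y           y $            match y
Accept reached after 10 steps.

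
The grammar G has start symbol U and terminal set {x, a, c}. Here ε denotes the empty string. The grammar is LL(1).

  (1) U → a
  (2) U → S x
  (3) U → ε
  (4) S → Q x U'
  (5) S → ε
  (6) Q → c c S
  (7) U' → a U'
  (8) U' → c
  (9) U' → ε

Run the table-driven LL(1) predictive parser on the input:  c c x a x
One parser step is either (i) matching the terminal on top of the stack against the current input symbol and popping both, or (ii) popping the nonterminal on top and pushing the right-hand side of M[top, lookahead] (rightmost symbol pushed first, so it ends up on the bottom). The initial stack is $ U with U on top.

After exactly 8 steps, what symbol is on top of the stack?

a

     Stack           Input        Action
  1  $ U             c c x a x $  expand U → S x
  2  $ x S           c c x a x $  expand S → Q x U'
  3  $ x U' x Q      c c x a x $  expand Q → c c S
  4  $ x U' x S c c  c c x a x $  match c
  5  $ x U' x S c    c x a x $    match c
  6  $ x U' x S      x a x $      expand S → ε
  7  $ x U' x        x a x $      match x
  8  $ x U'          a x $        expand U' → a U'
Stack after step 8: $ x U' a (top = a).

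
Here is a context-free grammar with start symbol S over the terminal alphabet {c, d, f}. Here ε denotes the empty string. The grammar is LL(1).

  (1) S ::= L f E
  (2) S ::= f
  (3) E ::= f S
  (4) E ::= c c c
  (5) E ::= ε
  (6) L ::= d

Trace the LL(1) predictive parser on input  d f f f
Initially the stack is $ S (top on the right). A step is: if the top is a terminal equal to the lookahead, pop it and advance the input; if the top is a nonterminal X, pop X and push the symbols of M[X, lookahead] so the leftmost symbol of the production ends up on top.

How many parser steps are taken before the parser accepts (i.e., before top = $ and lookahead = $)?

step 1: stack=$ S  input=d f f f $  — expand S ::= L f E
step 2: stack=$ E f L  input=d f f f $  — expand L ::= d
step 3: stack=$ E f d  input=d f f f $  — match d
step 4: stack=$ E f  input=f f f $  — match f
step 5: stack=$ E  input=f f $  — expand E ::= f S
step 6: stack=$ S f  input=f f $  — match f
step 7: stack=$ S  input=f $  — expand S ::= f
step 8: stack=$ f  input=f $  — match f
Accept reached after 8 steps.

8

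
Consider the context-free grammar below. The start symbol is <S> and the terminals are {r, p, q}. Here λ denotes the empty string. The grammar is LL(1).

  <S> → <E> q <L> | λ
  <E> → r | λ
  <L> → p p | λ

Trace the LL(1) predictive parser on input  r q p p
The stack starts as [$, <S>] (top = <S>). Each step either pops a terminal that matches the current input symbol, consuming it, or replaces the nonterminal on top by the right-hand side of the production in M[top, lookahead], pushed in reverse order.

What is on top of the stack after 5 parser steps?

p

step 1: stack=$ <S>  input=r q p p $  — expand <S> → <E> q <L>
step 2: stack=$ <L> q <E>  input=r q p p $  — expand <E> → r
step 3: stack=$ <L> q r  input=r q p p $  — match r
step 4: stack=$ <L> q  input=q p p $  — match q
step 5: stack=$ <L>  input=p p $  — expand <L> → p p
Stack after step 5: $ p p (top = p).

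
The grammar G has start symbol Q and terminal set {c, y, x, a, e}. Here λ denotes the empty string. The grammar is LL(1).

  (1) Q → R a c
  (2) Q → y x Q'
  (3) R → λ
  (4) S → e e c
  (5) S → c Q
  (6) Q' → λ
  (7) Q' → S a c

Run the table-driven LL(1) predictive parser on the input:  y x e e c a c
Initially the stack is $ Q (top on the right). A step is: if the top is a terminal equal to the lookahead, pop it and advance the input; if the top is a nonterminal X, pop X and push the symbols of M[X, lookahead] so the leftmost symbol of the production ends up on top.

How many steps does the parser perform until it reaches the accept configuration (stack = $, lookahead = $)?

10

      Stack        Input            Action
   1  $ Q          y x e e c a c $  expand Q → y x Q'
   2  $ Q' x y     y x e e c a c $  match y
   3  $ Q' x       x e e c a c $    match x
   4  $ Q'         e e c a c $      expand Q' → S a c
   5  $ c a S      e e c a c $      expand S → e e c
   6  $ c a c e e  e e c a c $      match e
   7  $ c a c e    e c a c $        match e
   8  $ c a c      c a c $          match c
   9  $ c a        a c $            match a
  10  $ c          c $              match c
Accept reached after 10 steps.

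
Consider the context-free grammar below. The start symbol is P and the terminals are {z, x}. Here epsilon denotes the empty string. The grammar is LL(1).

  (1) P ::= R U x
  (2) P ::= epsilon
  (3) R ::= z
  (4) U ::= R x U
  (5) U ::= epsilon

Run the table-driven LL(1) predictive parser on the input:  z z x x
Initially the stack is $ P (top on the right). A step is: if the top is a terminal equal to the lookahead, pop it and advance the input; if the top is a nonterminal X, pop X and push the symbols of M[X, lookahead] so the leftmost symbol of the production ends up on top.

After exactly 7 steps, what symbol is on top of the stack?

U

     Stack      Input      Action
  1  $ P        z z x x $  expand P ::= R U x
  2  $ x U R    z z x x $  expand R ::= z
  3  $ x U z    z z x x $  match z
  4  $ x U      z x x $    expand U ::= R x U
  5  $ x U x R  z x x $    expand R ::= z
  6  $ x U x z  z x x $    match z
  7  $ x U x    x x $      match x
Stack after step 7: $ x U (top = U).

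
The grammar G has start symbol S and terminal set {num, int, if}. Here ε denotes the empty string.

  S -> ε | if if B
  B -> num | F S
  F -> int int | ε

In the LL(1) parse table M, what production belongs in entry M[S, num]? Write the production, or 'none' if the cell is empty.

none

FIRST(S) = {ε, if}
FIRST(F) = {ε, int}
FIRST(B) = {ε, if, int, num}  (via F S)
FOLLOW(S) includes $ since S is the start symbol.
FOLLOW(S): in B->F S, the suffix after S is empty, so FOLLOW(S) ⊇ FOLLOW(B) = {$}. Thus FOLLOW(S) = {$}.
FOLLOW(B): in S->if if B, the suffix after B is empty, so FOLLOW(B) ⊇ FOLLOW(S) = {$}. Thus FOLLOW(B) = {$}.
For S -> ε: FIRST(ε) = {ε}, so it goes in M[S, t] for t ∈ {}; since ε ∈ FIRST, also for every t ∈ FOLLOW(S) = {$}.
For S -> if if B: FIRST(if if B) = {if}, so it goes in M[S, t] for t ∈ {if}.
None of these place a production in M[S, num].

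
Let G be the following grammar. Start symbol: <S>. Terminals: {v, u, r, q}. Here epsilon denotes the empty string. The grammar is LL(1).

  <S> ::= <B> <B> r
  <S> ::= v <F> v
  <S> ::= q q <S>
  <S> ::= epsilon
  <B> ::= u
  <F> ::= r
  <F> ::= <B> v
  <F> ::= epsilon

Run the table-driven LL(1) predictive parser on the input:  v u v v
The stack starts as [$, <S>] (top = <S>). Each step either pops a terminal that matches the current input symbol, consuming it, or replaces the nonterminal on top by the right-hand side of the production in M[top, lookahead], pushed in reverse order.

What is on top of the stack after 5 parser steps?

v

step 1: stack=$ <S>  input=v u v v $  — expand <S> ::= v <F> v
step 2: stack=$ v <F> v  input=v u v v $  — match v
step 3: stack=$ v <F>  input=u v v $  — expand <F> ::= <B> v
step 4: stack=$ v v <B>  input=u v v $  — expand <B> ::= u
step 5: stack=$ v v u  input=u v v $  — match u
Stack after step 5: $ v v (top = v).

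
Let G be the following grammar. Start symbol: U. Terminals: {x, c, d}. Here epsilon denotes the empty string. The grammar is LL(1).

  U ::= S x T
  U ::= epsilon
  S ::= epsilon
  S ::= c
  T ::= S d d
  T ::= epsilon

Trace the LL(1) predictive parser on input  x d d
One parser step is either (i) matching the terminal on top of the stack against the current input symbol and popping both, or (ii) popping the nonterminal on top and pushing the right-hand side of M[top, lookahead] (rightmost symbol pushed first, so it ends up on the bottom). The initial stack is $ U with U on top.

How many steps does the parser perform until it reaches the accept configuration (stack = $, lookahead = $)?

7

step 1: stack=$ U  input=x d d $  — expand U ::= S x T
step 2: stack=$ T x S  input=x d d $  — expand S ::= epsilon
step 3: stack=$ T x  input=x d d $  — match x
step 4: stack=$ T  input=d d $  — expand T ::= S d d
step 5: stack=$ d d S  input=d d $  — expand S ::= epsilon
step 6: stack=$ d d  input=d d $  — match d
step 7: stack=$ d  input=d $  — match d
Accept reached after 7 steps.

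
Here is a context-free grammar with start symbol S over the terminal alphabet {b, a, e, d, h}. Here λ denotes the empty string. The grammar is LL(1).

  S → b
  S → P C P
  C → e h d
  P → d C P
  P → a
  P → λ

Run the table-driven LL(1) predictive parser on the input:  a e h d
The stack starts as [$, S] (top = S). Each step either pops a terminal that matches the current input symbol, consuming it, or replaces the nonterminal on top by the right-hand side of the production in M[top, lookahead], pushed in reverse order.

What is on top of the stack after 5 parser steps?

h

     Stack      Input      Action
  1  $ S        a e h d $  expand S → P C P
  2  $ P C P    a e h d $  expand P → a
  3  $ P C a    a e h d $  match a
  4  $ P C      e h d $    expand C → e h d
  5  $ P d h e  e h d $    match e
Stack after step 5: $ P d h (top = h).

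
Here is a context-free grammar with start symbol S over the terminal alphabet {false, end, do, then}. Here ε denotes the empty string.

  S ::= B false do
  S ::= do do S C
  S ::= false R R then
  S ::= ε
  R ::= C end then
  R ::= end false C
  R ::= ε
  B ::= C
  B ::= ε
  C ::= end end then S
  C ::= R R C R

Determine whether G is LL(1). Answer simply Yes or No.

FIRST(S) = {ε, do, end, false}
FIRST(R) = {ε, end}
FIRST(B) = {ε, end}
FIRST(C) = {end}
FOLLOW(S) = {$, end, false, then}
FOLLOW(R) = {$, end, false, then}
FOLLOW(B) = {false}
FOLLOW(C) = {$, end, false, then}
Cell M[C, end] receives both C ::= end end then S and C ::= R R C R — the grammar is not LL(1).

No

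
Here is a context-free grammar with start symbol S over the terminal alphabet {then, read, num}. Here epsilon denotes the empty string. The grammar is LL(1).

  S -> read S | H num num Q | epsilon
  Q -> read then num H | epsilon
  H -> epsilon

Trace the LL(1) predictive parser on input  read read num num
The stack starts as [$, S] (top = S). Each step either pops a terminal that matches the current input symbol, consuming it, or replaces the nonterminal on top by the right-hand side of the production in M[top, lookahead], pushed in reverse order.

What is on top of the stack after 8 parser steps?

Q

     Stack          Input                Action
  1  $ S            read read num num $  expand S -> read S
  2  $ S read       read read num num $  match read
  3  $ S            read num num $       expand S -> read S
  4  $ S read       read num num $       match read
  5  $ S            num num $            expand S -> H num num Q
  6  $ Q num num H  num num $            expand H -> epsilon
  7  $ Q num num    num num $            match num
  8  $ Q num        num $                match num
Stack after step 8: $ Q (top = Q).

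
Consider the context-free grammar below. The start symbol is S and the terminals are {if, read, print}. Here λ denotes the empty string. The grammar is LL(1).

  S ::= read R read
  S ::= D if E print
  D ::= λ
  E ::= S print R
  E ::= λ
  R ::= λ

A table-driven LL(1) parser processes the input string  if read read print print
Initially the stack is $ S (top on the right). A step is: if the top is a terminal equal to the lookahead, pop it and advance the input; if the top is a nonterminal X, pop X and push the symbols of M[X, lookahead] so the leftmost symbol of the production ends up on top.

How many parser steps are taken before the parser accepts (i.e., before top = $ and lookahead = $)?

11

      Stack                        Input                       Action
   1  $ S                          if read read print print $  expand S ::= D if E print
   2  $ print E if D               if read read print print $  expand D ::= λ
   3  $ print E if                 if read read print print $  match if
   4  $ print E                    read read print print $     expand E ::= S print R
   5  $ print R print S            read read print print $     expand S ::= read R read
   6  $ print R print read R read  read read print print $     match read
   7  $ print R print read R       read print print $          expand R ::= λ
   8  $ print R print read         read print print $          match read
   9  $ print R print              print print $               match print
  10  $ print R                    print $                     expand R ::= λ
  11  $ print                      print $                     match print
Accept reached after 11 steps.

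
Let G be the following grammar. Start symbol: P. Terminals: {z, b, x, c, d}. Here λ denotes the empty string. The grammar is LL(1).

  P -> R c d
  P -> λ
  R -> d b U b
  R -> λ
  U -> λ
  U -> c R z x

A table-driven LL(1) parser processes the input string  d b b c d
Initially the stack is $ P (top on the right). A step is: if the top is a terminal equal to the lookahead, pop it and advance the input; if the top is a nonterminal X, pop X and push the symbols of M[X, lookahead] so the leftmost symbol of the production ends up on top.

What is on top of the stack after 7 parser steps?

step 1: stack=$ P  input=d b b c d $  — expand P -> R c d
step 2: stack=$ d c R  input=d b b c d $  — expand R -> d b U b
step 3: stack=$ d c b U b d  input=d b b c d $  — match d
step 4: stack=$ d c b U b  input=b b c d $  — match b
step 5: stack=$ d c b U  input=b c d $  — expand U -> λ
step 6: stack=$ d c b  input=b c d $  — match b
step 7: stack=$ d c  input=c d $  — match c
Stack after step 7: $ d (top = d).

d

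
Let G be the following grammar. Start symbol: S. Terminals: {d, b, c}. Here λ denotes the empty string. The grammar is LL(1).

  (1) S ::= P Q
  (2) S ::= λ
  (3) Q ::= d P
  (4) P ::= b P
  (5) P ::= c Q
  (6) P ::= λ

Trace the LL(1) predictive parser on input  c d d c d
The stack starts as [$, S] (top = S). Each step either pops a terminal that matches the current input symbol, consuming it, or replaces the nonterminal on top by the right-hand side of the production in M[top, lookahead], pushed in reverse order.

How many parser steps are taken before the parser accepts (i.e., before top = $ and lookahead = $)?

      Stack    Input        Action
   1  $ S      c d d c d $  expand S ::= P Q
   2  $ Q P    c d d c d $  expand P ::= c Q
   3  $ Q Q c  c d d c d $  match c
   4  $ Q Q    d d c d $    expand Q ::= d P
   5  $ Q P d  d d c d $    match d
   6  $ Q P    d c d $      expand P ::= λ
   7  $ Q      d c d $      expand Q ::= d P
   8  $ P d    d c d $      match d
   9  $ P      c d $        expand P ::= c Q
  10  $ Q c    c d $        match c
  11  $ Q      d $          expand Q ::= d P
  12  $ P d    d $          match d
  13  $ P      $            expand P ::= λ
Accept reached after 13 steps.

13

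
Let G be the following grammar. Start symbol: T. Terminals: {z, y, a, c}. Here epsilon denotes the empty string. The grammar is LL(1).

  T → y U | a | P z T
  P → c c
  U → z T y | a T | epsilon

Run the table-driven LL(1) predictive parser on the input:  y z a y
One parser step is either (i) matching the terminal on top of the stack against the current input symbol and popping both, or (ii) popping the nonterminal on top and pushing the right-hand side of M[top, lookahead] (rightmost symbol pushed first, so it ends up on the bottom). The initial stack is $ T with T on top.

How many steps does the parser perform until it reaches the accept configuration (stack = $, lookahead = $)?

     Stack    Input      Action
  1  $ T      y z a y $  expand T → y U
  2  $ U y    y z a y $  match y
  3  $ U      z a y $    expand U → z T y
  4  $ y T z  z a y $    match z
  5  $ y T    a y $      expand T → a
  6  $ y a    a y $      match a
  7  $ y      y $        match y
Accept reached after 7 steps.

7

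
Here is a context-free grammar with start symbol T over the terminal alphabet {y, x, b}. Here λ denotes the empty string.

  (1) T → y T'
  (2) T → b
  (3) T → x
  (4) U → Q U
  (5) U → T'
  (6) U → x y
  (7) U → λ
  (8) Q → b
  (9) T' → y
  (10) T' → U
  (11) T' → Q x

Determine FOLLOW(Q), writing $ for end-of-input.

FIRST(T) = {b, x, y}
FIRST(Q) = {b}
FIRST(U) = {λ, b, x, y}  (via Q U, T')
FIRST(T') = {λ, b, x, y}  (via U, Q x)
FOLLOW(T) includes $ since T is the start symbol.
FOLLOW(T): T appears on no right-hand side. Thus FOLLOW(T) = {$}.
FOLLOW(U): in U→Q U, the suffix after U is empty (adds nothing new); in T'→U, the suffix after U is empty, so FOLLOW(U) ⊇ FOLLOW(T') = {$}. Thus FOLLOW(U) = {$}.
FOLLOW(Q): in U→Q U, Q is followed by U with FIRST {λ, b, x, y}; in U→Q U, the suffix after Q is nullable, so FOLLOW(Q) ⊇ FOLLOW(U) = {$}; in T'→Q x, Q is followed by x with FIRST {x}. Thus FOLLOW(Q) = {$, b, x, y}.
FOLLOW(T'): in T→y T', the suffix after T' is empty, so FOLLOW(T') ⊇ FOLLOW(T) = {$}; in U→T', the suffix after T' is empty, so FOLLOW(T') ⊇ FOLLOW(U) = {$}. Thus FOLLOW(T') = {$}.

{$, b, x, y}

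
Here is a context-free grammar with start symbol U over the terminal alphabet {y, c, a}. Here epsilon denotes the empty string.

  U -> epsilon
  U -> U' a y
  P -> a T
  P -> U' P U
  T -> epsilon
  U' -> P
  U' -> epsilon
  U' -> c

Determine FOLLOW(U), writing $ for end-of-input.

FIRST(T): from T->epsilon we get {epsilon}. So FIRST(T) = {epsilon}.
FIRST(U): from U->epsilon we get {epsilon}; from U->U' a y we get {a, c}. So FIRST(U) = {epsilon, a, c}.
FIRST(P): from P->a T we get {a}; from P->U' P U we get {a, c}. So FIRST(P) = {a, c}.
FIRST(U'): from U'->P we get {a, c}; from U'->epsilon we get {epsilon}; from U'->c we get {c}. So FIRST(U') = {epsilon, a, c}.
FOLLOW(U) includes $ since U is the start symbol.
FOLLOW(U'): in U->U' a y, U' is followed by a y with FIRST {a}; in P->U' P U, U' is followed by P U with FIRST {a, c}. Thus FOLLOW(U') = {a, c}.
FOLLOW(P): in P->U' P U, P is followed by U with FIRST {epsilon, a, c}; in P->U' P U, the suffix after P is nullable (adds nothing new); in U'->P, the suffix after P is empty, so FOLLOW(P) ⊇ FOLLOW(U') = {a, c}. Thus FOLLOW(P) = {a, c}.
FOLLOW(U): in P->U' P U, the suffix after U is empty, so FOLLOW(U) ⊇ FOLLOW(P) = {a, c}. Thus FOLLOW(U) = {$, a, c}.
FOLLOW(T): in P->a T, the suffix after T is empty, so FOLLOW(T) ⊇ FOLLOW(P) = {a, c}. Thus FOLLOW(T) = {a, c}.

{$, a, c}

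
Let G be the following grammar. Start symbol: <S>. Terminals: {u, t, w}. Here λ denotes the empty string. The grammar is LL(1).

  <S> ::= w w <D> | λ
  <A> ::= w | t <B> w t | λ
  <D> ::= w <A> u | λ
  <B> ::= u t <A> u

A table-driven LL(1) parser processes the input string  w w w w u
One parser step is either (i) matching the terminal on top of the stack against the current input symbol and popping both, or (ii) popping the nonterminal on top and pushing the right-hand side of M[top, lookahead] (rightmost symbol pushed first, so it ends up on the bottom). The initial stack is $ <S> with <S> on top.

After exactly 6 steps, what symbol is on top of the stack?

w

step 1: stack=$ <S>  input=w w w w u $  — expand <S> ::= w w <D>
step 2: stack=$ <D> w w  input=w w w w u $  — match w
step 3: stack=$ <D> w  input=w w w u $  — match w
step 4: stack=$ <D>  input=w w u $  — expand <D> ::= w <A> u
step 5: stack=$ u <A> w  input=w w u $  — match w
step 6: stack=$ u <A>  input=w u $  — expand <A> ::= w
Stack after step 6: $ u w (top = w).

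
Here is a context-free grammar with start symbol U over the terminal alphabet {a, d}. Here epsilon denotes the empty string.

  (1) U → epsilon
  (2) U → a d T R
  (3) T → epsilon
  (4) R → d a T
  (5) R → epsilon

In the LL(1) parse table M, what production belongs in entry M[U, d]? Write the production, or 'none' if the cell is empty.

none

FIRST(U): from U→epsilon we get {epsilon}; from U→a d T R we get {a}. So FIRST(U) = {epsilon, a}.
FIRST(T): from T→epsilon we get {epsilon}. So FIRST(T) = {epsilon}.
FIRST(R): from R→d a T we get {d}; from R→epsilon we get {epsilon}. So FIRST(R) = {epsilon, d}.
FOLLOW(U) includes $ since U is the start symbol.
FOLLOW(U): U appears on no right-hand side. Thus FOLLOW(U) = {$}.
For U → epsilon: FIRST(epsilon) = {epsilon}, so it goes in M[U, t] for t ∈ {}; since epsilon ∈ FIRST, also for every t ∈ FOLLOW(U) = {$}.
For U → a d T R: FIRST(a d T R) = {a}, so it goes in M[U, t] for t ∈ {a}.
None of these place a production in M[U, d].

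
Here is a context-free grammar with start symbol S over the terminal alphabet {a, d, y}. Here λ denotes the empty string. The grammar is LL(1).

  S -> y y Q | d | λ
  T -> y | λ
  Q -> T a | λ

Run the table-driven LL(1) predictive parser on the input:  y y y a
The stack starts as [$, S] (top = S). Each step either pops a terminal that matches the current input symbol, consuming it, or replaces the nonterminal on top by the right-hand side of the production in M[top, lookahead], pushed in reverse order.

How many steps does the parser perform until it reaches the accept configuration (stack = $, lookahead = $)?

7

step 1: stack=$ S  input=y y y a $  — expand S -> y y Q
step 2: stack=$ Q y y  input=y y y a $  — match y
step 3: stack=$ Q y  input=y y a $  — match y
step 4: stack=$ Q  input=y a $  — expand Q -> T a
step 5: stack=$ a T  input=y a $  — expand T -> y
step 6: stack=$ a y  input=y a $  — match y
step 7: stack=$ a  input=a $  — match a
Accept reached after 7 steps.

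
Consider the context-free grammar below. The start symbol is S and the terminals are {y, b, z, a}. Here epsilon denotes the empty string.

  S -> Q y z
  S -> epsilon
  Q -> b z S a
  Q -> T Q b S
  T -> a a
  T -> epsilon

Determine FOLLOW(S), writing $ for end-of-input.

{$, a, b, y}

FIRST(T): from T->a a we get {a}; from T->epsilon we get {epsilon}. So FIRST(T) = {epsilon, a}.
FIRST(Q): from Q->b z S a we get {b}; from Q->T Q b S we get {a, b}. So FIRST(Q) = {a, b}.
FIRST(S): from S->Q y z we get {a, b}; from S->epsilon we get {epsilon}. So FIRST(S) = {epsilon, a, b}.
FOLLOW(S) includes $ since S is the start symbol.
FOLLOW(Q): in S->Q y z, Q is followed by y z with FIRST {y}; in Q->T Q b S, Q is followed by b S with FIRST {b}. Thus FOLLOW(Q) = {b, y}.
FOLLOW(S): in Q->b z S a, S is followed by a with FIRST {a}; in Q->T Q b S, the suffix after S is empty, so FOLLOW(S) ⊇ FOLLOW(Q) = {b, y}. Thus FOLLOW(S) = {$, a, b, y}.
FOLLOW(T): in Q->T Q b S, T is followed by Q b S with FIRST {a, b}. Thus FOLLOW(T) = {a, b}.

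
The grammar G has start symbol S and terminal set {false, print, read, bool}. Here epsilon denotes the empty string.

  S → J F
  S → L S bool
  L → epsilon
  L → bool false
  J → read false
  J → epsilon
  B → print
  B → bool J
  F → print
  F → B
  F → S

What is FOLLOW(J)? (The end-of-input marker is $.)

FIRST(L): from L→epsilon we get {epsilon}; from L→bool false we get {bool}. So FIRST(L) = {epsilon, bool}.
FIRST(J): from J→read false we get {read}; from J→epsilon we get {epsilon}. So FIRST(J) = {epsilon, read}.
FIRST(B): from B→print we get {print}; from B→bool J we get {bool}. So FIRST(B) = {bool, print}.
FIRST(S): from S→J F we get {bool, print, read}; from S→L S bool we get {bool, print, read}. So FIRST(S) = {bool, print, read}.
FIRST(F): from F→print we get {print}; from F→B we get {bool, print}; from F→S we get {bool, print, read}. So FIRST(F) = {bool, print, read}.
FOLLOW(S) includes $ since S is the start symbol.
FOLLOW(L): in S→L S bool, L is followed by S bool with FIRST {bool, print, read}. Thus FOLLOW(L) = {bool, print, read}.
FOLLOW(S): in S→L S bool, S is followed by bool with FIRST {bool}; in F→S, the suffix after S is empty, so FOLLOW(S) ⊇ FOLLOW(F) = {$, bool}. Thus FOLLOW(S) = {$, bool}.
FOLLOW(F): in S→J F, the suffix after F is empty, so FOLLOW(F) ⊇ FOLLOW(S) = {$, bool}. Thus FOLLOW(F) = {$, bool}.
FOLLOW(B): in F→B, the suffix after B is empty, so FOLLOW(B) ⊇ FOLLOW(F) = {$, bool}. Thus FOLLOW(B) = {$, bool}.
FOLLOW(J): in S→J F, J is followed by F with FIRST {bool, print, read}; in B→bool J, the suffix after J is empty, so FOLLOW(J) ⊇ FOLLOW(B) = {$, bool}. Thus FOLLOW(J) = {$, bool, print, read}.

{$, bool, print, read}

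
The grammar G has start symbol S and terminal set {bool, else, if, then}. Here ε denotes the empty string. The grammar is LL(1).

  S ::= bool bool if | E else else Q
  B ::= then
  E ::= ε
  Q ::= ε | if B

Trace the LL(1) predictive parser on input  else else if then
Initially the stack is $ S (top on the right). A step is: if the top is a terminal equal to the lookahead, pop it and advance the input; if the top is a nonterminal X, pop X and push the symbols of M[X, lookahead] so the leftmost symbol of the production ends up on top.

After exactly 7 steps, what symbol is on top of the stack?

step 1: stack=$ S  input=else else if then $  — expand S ::= E else else Q
step 2: stack=$ Q else else E  input=else else if then $  — expand E ::= ε
step 3: stack=$ Q else else  input=else else if then $  — match else
step 4: stack=$ Q else  input=else if then $  — match else
step 5: stack=$ Q  input=if then $  — expand Q ::= if B
step 6: stack=$ B if  input=if then $  — match if
step 7: stack=$ B  input=then $  — expand B ::= then
Stack after step 7: $ then (top = then).

then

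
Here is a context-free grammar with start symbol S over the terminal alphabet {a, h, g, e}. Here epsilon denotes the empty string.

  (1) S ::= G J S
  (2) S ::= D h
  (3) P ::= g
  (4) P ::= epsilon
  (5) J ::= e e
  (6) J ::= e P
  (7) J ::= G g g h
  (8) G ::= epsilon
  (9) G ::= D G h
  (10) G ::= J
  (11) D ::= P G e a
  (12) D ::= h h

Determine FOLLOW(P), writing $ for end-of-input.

{e, g, h}

FIRST(P) = {epsilon, g}
FIRST(S) = {e, g, h}  (via G J S, D h)
FIRST(J) = {e, g, h}  (via G g g h)
FIRST(G) = {epsilon, e, g, h}  (via D G h, J)
FIRST(D) = {e, g, h}  (via P G e a)
FOLLOW(S) includes $ since S is the start symbol.
FOLLOW(S): in S::=G J S, the suffix after S is empty (adds nothing new). Thus FOLLOW(S) = {$}.
FOLLOW(G): in S::=G J S, G is followed by J S with FIRST {e, g, h}; in J::=G g g h, G is followed by g g h with FIRST {g}; in G::=D G h, G is followed by h with FIRST {h}; in D::=P G e a, G is followed by e a with FIRST {e}. Thus FOLLOW(G) = {e, g, h}.
FOLLOW(J): in S::=G J S, J is followed by S with FIRST {e, g, h}; in G::=J, the suffix after J is empty, so FOLLOW(J) ⊇ FOLLOW(G) = {e, g, h}. Thus FOLLOW(J) = {e, g, h}.
FOLLOW(P): in J::=e P, the suffix after P is empty, so FOLLOW(P) ⊇ FOLLOW(J) = {e, g, h}; in D::=P G e a, P is followed by G e a with FIRST {e, g, h}. Thus FOLLOW(P) = {e, g, h}.
FOLLOW(D): in S::=D h, D is followed by h with FIRST {h}; in G::=D G h, D is followed by G h with FIRST {e, g, h}. Thus FOLLOW(D) = {e, g, h}.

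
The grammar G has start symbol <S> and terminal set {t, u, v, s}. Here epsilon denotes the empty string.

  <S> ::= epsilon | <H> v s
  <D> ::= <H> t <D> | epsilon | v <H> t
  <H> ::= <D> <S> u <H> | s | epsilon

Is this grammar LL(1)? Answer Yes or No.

FIRST(<S>) = {epsilon, s, t, u, v}
FIRST(<D>) = {epsilon, s, t, u, v}
FIRST(<H>) = {epsilon, s, t, u, v}
FOLLOW(<S>) = {$, u}
FOLLOW(<D>) = {s, t, u, v}
FOLLOW(<H>) = {t, v}
Cell M[<D>, s] receives both <D> ::= <H> t <D> and <D> ::= epsilon — the grammar is not LL(1).

No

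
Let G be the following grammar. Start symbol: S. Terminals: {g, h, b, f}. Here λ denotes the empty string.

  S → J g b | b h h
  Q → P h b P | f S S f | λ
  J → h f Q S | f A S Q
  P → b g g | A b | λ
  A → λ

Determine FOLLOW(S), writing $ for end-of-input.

FIRST(J) = {f, h}
FIRST(A) = {λ}
FIRST(S) = {b, f, h}  (via J g b)
FIRST(P) = {λ, b}  (via A b)
FIRST(Q) = {λ, b, f, h}  (via P h b P)
FOLLOW(S) includes $ since S is the start symbol.
FOLLOW(J): in S→J g b, J is followed by g b with FIRST {g}. Thus FOLLOW(J) = {g}.
FOLLOW(S): in Q→f S S f (occurrence 1), S is followed by S f with FIRST {b, f, h}; in Q→f S S f (occurrence 2), S is followed by f with FIRST {f}; in J→h f Q S, the suffix after S is empty, so FOLLOW(S) ⊇ FOLLOW(J) = {g}; in J→f A S Q, S is followed by Q with FIRST {λ, b, f, h}; in J→f A S Q, the suffix after S is nullable, so FOLLOW(S) ⊇ FOLLOW(J) = {g}. Thus FOLLOW(S) = {$, b, f, g, h}.
FOLLOW(Q): in J→h f Q S, Q is followed by S with FIRST {b, f, h}; in J→f A S Q, the suffix after Q is empty, so FOLLOW(Q) ⊇ FOLLOW(J) = {g}. Thus FOLLOW(Q) = {b, f, g, h}.
FOLLOW(P): in Q→P h b P (occurrence 1), P is followed by h b P with FIRST {h}; in Q→P h b P (occurrence 2), the suffix after P is empty, so FOLLOW(P) ⊇ FOLLOW(Q) = {b, f, g, h}. Thus FOLLOW(P) = {b, f, g, h}.
FOLLOW(A): in J→f A S Q, A is followed by S Q with FIRST {b, f, h}; in P→A b, A is followed by b with FIRST {b}. Thus FOLLOW(A) = {b, f, h}.

{$, b, f, g, h}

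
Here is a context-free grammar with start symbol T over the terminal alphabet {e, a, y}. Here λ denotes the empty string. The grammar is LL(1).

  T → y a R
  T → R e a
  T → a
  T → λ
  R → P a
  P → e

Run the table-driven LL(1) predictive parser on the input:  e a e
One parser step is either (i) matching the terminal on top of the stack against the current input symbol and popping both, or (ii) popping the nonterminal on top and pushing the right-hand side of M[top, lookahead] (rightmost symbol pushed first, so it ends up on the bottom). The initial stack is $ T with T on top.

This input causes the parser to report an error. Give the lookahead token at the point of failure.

     Stack      Input    Action
  1  $ T        e a e $  expand T → R e a
  2  $ a e R    e a e $  expand R → P a
  3  $ a e a P  e a e $  expand P → e
  4  $ a e a e  e a e $  match e
  5  $ a e a    a e $    match a
  6  $ a e      e $      match e
  7  $ a        $        error: top is terminal a but lookahead is $

$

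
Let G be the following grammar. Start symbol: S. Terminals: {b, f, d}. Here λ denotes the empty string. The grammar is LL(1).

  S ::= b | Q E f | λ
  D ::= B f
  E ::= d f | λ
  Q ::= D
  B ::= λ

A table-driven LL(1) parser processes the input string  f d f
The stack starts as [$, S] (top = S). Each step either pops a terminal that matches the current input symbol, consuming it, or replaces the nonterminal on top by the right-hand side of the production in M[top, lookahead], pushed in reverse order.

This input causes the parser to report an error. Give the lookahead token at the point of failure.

     Stack      Input    Action
  1  $ S        f d f $  expand S ::= Q E f
  2  $ f E Q    f d f $  expand Q ::= D
  3  $ f E D    f d f $  expand D ::= B f
  4  $ f E f B  f d f $  expand B ::= λ
  5  $ f E f    f d f $  match f
  6  $ f E      d f $    expand E ::= d f
  7  $ f f d    d f $    match d
  8  $ f f      f $      match f
  9  $ f        $        error: top is terminal f but lookahead is $

$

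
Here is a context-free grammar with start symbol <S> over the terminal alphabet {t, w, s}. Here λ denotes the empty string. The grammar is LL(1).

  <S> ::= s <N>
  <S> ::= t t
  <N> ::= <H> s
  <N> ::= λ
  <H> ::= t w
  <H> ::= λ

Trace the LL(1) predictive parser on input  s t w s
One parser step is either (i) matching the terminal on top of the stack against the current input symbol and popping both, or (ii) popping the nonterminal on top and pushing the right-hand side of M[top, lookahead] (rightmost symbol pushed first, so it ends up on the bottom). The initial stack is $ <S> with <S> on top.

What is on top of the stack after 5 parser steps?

step 1: stack=$ <S>  input=s t w s $  — expand <S> ::= s <N>
step 2: stack=$ <N> s  input=s t w s $  — match s
step 3: stack=$ <N>  input=t w s $  — expand <N> ::= <H> s
step 4: stack=$ s <H>  input=t w s $  — expand <H> ::= t w
step 5: stack=$ s w t  input=t w s $  — match t
Stack after step 5: $ s w (top = w).

w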